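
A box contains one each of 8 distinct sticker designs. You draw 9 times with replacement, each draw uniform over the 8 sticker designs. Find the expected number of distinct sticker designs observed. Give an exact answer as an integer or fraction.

93864121/16777216

Let Xⱼ=1 if type j appears at least once. P(Xⱼ=1) = 1 − ((8−1)/8)^9 = 93864121/134217728.
E[#distinct] = 8·93864121/134217728 = 93864121/16777216.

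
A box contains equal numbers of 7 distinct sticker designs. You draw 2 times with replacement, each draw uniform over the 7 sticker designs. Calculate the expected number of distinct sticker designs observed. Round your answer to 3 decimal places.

Let Xⱼ=1 if type j appears at least once. P(Xⱼ=1) = 1 − ((7−1)/7)^2 = 13/49.
E[#distinct] = 7·13/49 = 13/7.
≈ 1.857

1.857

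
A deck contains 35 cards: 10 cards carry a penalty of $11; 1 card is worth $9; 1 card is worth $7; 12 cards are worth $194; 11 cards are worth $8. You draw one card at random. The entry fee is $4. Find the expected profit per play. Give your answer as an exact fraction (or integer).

E[payout] = (10/35)·(-11) + (1/35)·9 + (1/35)·7 + (12/35)·194 + (11/35)·8 = 2322/35
Expected profit = 2322/35 − 4 = 2182/35

2182/35 dollars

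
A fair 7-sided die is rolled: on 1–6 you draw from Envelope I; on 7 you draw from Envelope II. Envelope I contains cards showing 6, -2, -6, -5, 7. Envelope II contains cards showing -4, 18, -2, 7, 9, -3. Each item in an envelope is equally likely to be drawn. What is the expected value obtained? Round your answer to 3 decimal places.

E[X | Envelope I] = (6 − 2 − 6 − 5 + 7)/5 = 0
E[X | Envelope II] = (-4 + 18 − 2 + 7 + 9 − 3)/6 = 25/6
E[X] = (6/7)·0 + (1/7)·25/6 = 25/42 ≈ 0.595

0.595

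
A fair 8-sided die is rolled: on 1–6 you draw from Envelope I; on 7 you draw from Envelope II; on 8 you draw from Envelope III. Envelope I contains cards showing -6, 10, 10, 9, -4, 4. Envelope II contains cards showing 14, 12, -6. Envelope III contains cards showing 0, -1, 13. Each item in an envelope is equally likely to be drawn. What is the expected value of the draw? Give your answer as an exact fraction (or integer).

101/24

E[X | Envelope I] = (-6 + 10 + 10 + 9 − 4 + 4)/6 = 23/6
E[X | Envelope II] = (14 + 12 − 6)/3 = 20/3
E[X | Envelope III] = (0 − 1 + 13)/3 = 4
E[X] = (3/4)·23/6 + (1/8)·20/3 + (1/8)·4 = 101/24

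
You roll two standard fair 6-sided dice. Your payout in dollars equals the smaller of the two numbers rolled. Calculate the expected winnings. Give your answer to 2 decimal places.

Distribution of the smaller of the two numbers rolled: 1 w.p. 11/36, 2 w.p. 1/4, 3 w.p. 7/36, 4 w.p. 5/36, 5 w.p. 1/12, 6 w.p. 1/36
E[payout] = (11/36)·1 + (1/4)·2 + (7/36)·3 + (5/36)·4 + (1/12)·5 + (1/36)·6 = 91/36
≈ $2.53

$2.53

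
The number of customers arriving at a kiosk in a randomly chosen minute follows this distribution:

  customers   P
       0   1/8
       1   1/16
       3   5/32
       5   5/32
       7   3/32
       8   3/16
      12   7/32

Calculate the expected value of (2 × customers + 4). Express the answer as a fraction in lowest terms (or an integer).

259/16

E[2x+4] = (1/8)·4 + (1/16)·6 + (5/32)·10 + (5/32)·14 + (3/32)·18 + (3/16)·20 + (7/32)·28
     = 259/16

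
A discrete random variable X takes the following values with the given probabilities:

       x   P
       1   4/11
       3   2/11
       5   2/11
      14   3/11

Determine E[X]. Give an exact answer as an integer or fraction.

62/11

E[X] = (4/11)·1 + (2/11)·3 + (2/11)·5 + (3/11)·14
     = 62/11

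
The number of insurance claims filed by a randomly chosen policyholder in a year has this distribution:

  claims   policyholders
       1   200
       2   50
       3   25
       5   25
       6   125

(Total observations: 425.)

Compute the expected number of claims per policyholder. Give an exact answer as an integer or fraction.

50/17

Total = 425, so P(claims=1) = 200/425, etc.
E[X] = (8/17)·1 + (2/17)·2 + (1/17)·3 + (1/17)·5 + (5/17)·6
     = 50/17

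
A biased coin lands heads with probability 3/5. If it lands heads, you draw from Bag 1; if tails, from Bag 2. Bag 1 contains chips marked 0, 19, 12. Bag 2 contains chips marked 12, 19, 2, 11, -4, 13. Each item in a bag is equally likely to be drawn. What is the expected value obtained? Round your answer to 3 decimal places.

E[X | Bag 1] = (0 + 19 + 12)/3 = 31/3
E[X | Bag 2] = (12 + 19 + 2 + 11 − 4 + 13)/6 = 53/6
E[X] = (3/5)·31/3 + (2/5)·53/6 = 146/15 ≈ 9.733

9.733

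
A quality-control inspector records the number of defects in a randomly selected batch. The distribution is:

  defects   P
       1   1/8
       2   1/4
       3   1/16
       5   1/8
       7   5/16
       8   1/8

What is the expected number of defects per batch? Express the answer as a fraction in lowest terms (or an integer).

37/8

E[X] = (1/8)·1 + (1/4)·2 + (1/16)·3 + (1/8)·5 + (5/16)·7 + (1/8)·8
     = 37/8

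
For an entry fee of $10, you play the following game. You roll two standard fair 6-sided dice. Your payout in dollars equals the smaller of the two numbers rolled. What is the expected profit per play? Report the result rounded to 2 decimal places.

Distribution of the smaller of the two numbers rolled: 1 w.p. 11/36, 2 w.p. 1/4, 3 w.p. 7/36, 4 w.p. 5/36, 5 w.p. 1/12, 6 w.p. 1/36
E[payout] = (11/36)·1 + (1/4)·2 + (7/36)·3 + (5/36)·4 + (1/12)·5 + (1/36)·6 = 91/36
Expected profit = 91/36 − 10 = -269/36 ≈ -$7.47

-$7.47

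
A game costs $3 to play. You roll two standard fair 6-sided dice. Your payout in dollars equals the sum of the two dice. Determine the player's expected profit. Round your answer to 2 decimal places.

Distribution of the sum of the two dice: 2 w.p. 1/36, 3 w.p. 1/18, 4 w.p. 1/12, 5 w.p. 1/9, 6 w.p. 5/36, 7 w.p. 1/6, …
E[payout] = (1/36)·2 + (1/18)·3 + (1/12)·4 + (1/9)·5 + (5/36)·6 + (1/6)·7 + (5/36)·8 + (1/9)·9 + (1/12)·10 + (1/18)·11 + (1/36)·12 = 7
Expected profit = 7 − 3 = 4 ≈ $4.00

$4.00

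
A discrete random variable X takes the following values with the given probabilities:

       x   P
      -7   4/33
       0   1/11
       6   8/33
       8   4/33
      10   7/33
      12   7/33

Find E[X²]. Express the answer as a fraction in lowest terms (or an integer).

816/11

E[X²] = (4/33)·49 + (1/11)·0 + (8/33)·36 + (4/33)·64 + (7/33)·100 + (7/33)·144
     = 816/11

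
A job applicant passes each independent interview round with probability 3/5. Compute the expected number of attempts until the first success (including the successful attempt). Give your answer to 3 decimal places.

1.667

For a geometric distribution, E[trials] = 1/p = 1/(3/5) = 5/3.
≈ 1.667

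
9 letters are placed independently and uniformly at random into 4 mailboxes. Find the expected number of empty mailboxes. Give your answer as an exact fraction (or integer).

19683/65536

Let Xⱼ=1 if mailbox j is empty. P(Xⱼ=1) = ((4-1)/4)^9 = 19683/262144.
By linearity, E[#empty] = 4·19683/262144 = 19683/65536.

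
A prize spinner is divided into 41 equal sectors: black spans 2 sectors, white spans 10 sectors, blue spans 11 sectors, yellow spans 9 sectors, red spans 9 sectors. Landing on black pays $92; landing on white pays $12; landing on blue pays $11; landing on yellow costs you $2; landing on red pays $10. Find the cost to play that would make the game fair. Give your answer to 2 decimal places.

$12.12

E[payout] = (2/41)·92 + (10/41)·12 + (11/41)·11 + (9/41)·(-2) + (9/41)·10 = 497/41
Fair fee = E[payout] = 497/41 ≈ $12.12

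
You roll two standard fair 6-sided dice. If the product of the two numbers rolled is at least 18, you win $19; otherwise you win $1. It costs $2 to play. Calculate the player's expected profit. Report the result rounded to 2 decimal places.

$4.00

E[payout] = (13/18)·1 + (5/18)·19 = 6
Expected profit = 6 − 2 = 4 ≈ $4.00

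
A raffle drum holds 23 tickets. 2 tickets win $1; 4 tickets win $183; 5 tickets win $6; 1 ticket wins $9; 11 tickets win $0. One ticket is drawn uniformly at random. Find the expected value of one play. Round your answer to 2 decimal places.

$33.61

E[payout] = (2/23)·1 + (4/23)·183 + (5/23)·6 + (1/23)·9 + (11/23)·0 = 773/23
≈ $33.61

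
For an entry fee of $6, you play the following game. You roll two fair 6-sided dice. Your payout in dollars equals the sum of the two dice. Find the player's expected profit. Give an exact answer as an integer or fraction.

Distribution of the sum of the two dice: 2 w.p. 1/36, 3 w.p. 1/18, 4 w.p. 1/12, 5 w.p. 1/9, 6 w.p. 5/36, 7 w.p. 1/6, …
E[payout] = (1/36)·2 + (1/18)·3 + (1/12)·4 + (1/9)·5 + (5/36)·6 + (1/6)·7 + (5/36)·8 + (1/9)·9 + (1/12)·10 + (1/18)·11 + (1/36)·12 = 7
Expected profit = 7 − 6 = 1

$1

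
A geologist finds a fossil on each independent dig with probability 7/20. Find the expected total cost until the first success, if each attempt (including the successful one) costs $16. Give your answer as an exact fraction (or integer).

320/7 dollars

E[#attempts] = 1/p = 20/7; E[cost] = 16·20/7 = 320/7.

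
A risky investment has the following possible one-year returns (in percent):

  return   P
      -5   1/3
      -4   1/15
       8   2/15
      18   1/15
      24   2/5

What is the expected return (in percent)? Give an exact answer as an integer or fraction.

E[X] = (1/3)·(-5) + (1/15)·(-4) + (2/15)·8 + (1/15)·18 + (2/5)·24
     = 149/15

149/15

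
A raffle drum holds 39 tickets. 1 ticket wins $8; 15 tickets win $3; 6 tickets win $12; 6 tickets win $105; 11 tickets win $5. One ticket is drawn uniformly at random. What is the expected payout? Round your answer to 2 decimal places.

$20.77

E[payout] = (1/39)·8 + (15/39)·3 + (6/39)·12 + (6/39)·105 + (11/39)·5 = 270/13
≈ $20.77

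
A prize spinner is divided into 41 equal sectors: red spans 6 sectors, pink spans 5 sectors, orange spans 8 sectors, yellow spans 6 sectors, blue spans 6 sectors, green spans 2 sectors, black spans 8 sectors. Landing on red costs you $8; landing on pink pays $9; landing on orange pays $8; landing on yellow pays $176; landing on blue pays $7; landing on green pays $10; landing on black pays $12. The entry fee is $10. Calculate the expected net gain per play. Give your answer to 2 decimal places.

$21.10

E[payout] = (6/41)·(-8) + (5/41)·9 + (8/41)·8 + (6/41)·176 + (6/41)·7 + (2/41)·10 + (8/41)·12 = 1275/41
Expected profit = 1275/41 − 10 = 865/41 ≈ $21.10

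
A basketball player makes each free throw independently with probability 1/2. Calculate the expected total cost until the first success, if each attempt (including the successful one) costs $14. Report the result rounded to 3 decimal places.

$28.000

E[#attempts] = 1/p = 2; E[cost] = 14·2 = 28.
≈ 28.000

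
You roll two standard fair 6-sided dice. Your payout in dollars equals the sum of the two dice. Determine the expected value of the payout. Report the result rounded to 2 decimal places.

$7.00

Distribution of the sum of the two dice: 2 w.p. 1/36, 3 w.p. 1/18, 4 w.p. 1/12, 5 w.p. 1/9, 6 w.p. 5/36, 7 w.p. 1/6, …
E[payout] = (1/36)·2 + (1/18)·3 + (1/12)·4 + (1/9)·5 + (5/36)·6 + (1/6)·7 + (5/36)·8 + (1/9)·9 + (1/12)·10 + (1/18)·11 + (1/36)·12 = 7
≈ $7.00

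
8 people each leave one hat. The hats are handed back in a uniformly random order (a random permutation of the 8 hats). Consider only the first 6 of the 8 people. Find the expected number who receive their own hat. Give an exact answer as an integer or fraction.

3/4

Let Xᵢ = 1 if person i gets their own hat. For each i, P(Xᵢ=1) = 1/8.
By linearity of expectation, E[X₁+…+X_6] = 6·(1/8) = 3/4.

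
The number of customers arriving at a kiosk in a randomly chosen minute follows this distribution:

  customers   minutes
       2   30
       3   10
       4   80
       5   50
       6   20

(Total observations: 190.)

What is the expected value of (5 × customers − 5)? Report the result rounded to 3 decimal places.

Total = 190, so P(customers=2) = 30/190, etc.
E[5x-5] = (3/19)·5 + (1/19)·10 + (8/19)·15 + (5/19)·20 + (2/19)·25
     = 295/19 ≈ 15.526

15.526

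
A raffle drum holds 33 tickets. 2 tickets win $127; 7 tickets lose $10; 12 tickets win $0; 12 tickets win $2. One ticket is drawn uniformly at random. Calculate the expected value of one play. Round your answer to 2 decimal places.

$6.30

E[payout] = (2/33)·127 + (7/33)·(-10) + (12/33)·0 + (12/33)·2 = 208/33
≈ $6.30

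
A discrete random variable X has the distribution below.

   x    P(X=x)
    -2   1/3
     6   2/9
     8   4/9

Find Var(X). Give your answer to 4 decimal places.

19.9506

E[X] = (1/3)·(-2) + (2/9)·6 + (4/9)·8 = 38/9
E[X²] = (1/3)·4 + (2/9)·36 + (4/9)·64 = 340/9
Var(X) = 340/9 − (38/9)² = 1616/81 ≈ 19.9506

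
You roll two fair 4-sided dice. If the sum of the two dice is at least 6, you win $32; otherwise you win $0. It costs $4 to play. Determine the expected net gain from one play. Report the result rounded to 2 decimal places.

$8.00

E[payout] = (5/8)·0 + (3/8)·32 = 12
Expected profit = 12 − 4 = 8 ≈ $8.00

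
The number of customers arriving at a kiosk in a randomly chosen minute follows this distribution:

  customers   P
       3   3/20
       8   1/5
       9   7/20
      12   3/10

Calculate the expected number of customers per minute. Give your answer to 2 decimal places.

E[X] = (3/20)·3 + (1/5)·8 + (7/20)·9 + (3/10)·12
     = 44/5 ≈ 8.80

8.80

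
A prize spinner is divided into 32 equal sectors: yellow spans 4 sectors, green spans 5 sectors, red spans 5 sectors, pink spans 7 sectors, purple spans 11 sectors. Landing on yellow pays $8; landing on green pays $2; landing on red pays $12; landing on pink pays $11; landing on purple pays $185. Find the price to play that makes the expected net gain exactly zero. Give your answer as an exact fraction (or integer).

E[payout] = (4/32)·8 + (5/32)·2 + (5/32)·12 + (7/32)·11 + (11/32)·185 = 1107/16
Fair fee = E[payout] = 1107/16

1107/16 dollars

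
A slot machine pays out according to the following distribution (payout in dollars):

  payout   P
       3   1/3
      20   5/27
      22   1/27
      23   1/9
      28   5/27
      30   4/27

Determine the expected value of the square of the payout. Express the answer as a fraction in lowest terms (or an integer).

E[X²] = (1/3)·9 + (5/27)·400 + (1/27)·484 + (1/9)·529 + (5/27)·784 + (4/27)·900
     = 11672/27

11672/27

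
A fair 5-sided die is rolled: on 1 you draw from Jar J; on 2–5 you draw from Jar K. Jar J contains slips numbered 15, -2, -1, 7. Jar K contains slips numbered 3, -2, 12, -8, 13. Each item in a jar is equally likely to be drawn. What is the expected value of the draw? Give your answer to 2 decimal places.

3.83

E[X | Jar J] = (15 − 2 − 1 + 7)/4 = 19/4
E[X | Jar K] = (3 − 2 + 12 − 8 + 13)/5 = 18/5
E[X] = (1/5)·19/4 + (4/5)·18/5 = 383/100 ≈ 3.83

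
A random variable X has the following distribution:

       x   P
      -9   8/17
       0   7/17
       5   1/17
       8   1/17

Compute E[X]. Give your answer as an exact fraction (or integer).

-59/17

E[X] = (8/17)·(-9) + (7/17)·0 + (1/17)·5 + (1/17)·8
     = -59/17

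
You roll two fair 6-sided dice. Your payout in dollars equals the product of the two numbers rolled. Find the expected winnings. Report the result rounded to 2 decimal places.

Distribution of the product of the two numbers rolled: 1 w.p. 1/36, 2 w.p. 1/18, 3 w.p. 1/18, 4 w.p. 1/12, 5 w.p. 1/18, 6 w.p. 1/9, …
E[payout] = (1/36)·1 + (1/18)·2 + (1/18)·3 + (1/12)·4 + (1/18)·5 + (1/9)·6 + (1/18)·8 + (1/36)·9 + (1/18)·10 + (1/9)·12 + (1/18)·15 + (1/36)·16 + (1/18)·18 + (1/18)·20 + (1/18)·24 + (1/36)·25 + (1/18)·30 + (1/36)·36 = 49/4
≈ $12.25

$12.25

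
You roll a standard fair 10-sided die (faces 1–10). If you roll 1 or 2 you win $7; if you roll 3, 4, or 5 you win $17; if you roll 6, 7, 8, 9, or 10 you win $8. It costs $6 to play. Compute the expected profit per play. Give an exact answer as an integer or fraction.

9/2 dollars

E[payout] = (1/5)·7 + (1/2)·8 + (3/10)·17 = 21/2
Expected profit = 21/2 − 6 = 9/2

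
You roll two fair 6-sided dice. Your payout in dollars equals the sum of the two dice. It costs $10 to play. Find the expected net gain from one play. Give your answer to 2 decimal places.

-$3.00

Distribution of the sum of the two dice: 2 w.p. 1/36, 3 w.p. 1/18, 4 w.p. 1/12, 5 w.p. 1/9, 6 w.p. 5/36, 7 w.p. 1/6, …
E[payout] = (1/36)·2 + (1/18)·3 + (1/12)·4 + (1/9)·5 + (5/36)·6 + (1/6)·7 + (5/36)·8 + (1/9)·9 + (1/12)·10 + (1/18)·11 + (1/36)·12 = 7
Expected profit = 7 − 10 = -3 ≈ -$3.00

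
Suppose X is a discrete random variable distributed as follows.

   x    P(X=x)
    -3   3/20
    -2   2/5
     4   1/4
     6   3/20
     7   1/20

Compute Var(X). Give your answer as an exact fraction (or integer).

69/5

E[X] = (3/20)·(-3) + (2/5)·(-2) + (1/4)·4 + (3/20)·6 + (1/20)·7 = 1
E[X²] = (3/20)·9 + (2/5)·4 + (1/4)·16 + (3/20)·36 + (1/20)·49 = 74/5
Var(X) = 74/5 − (1)² = 69/5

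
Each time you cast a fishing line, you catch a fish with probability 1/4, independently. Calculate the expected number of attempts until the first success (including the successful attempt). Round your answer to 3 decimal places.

For a geometric distribution, E[trials] = 1/p = 1/(1/4) = 4.
≈ 4.000

4.000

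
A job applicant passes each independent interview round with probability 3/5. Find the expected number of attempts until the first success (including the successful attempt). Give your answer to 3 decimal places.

For a geometric distribution, E[trials] = 1/p = 1/(3/5) = 5/3.
≈ 1.667

1.667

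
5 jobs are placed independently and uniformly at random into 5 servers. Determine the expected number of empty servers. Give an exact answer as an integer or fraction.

Let Xⱼ=1 if server j is empty. P(Xⱼ=1) = ((5-1)/5)^5 = 1024/3125.
By linearity, E[#empty] = 5·1024/3125 = 1024/625.

1024/625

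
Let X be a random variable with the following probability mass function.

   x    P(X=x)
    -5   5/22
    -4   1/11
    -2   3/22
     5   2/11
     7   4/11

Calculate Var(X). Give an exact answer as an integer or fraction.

E[X] = (5/22)·(-5) + (1/11)·(-4) + (3/22)·(-2) + (2/11)·5 + (4/11)·7 = 37/22
E[X²] = (5/22)·25 + (1/11)·16 + (3/22)·4 + (2/11)·25 + (4/11)·49 = 661/22
Var(X) = 661/22 − (37/22)² = 13173/484

13173/484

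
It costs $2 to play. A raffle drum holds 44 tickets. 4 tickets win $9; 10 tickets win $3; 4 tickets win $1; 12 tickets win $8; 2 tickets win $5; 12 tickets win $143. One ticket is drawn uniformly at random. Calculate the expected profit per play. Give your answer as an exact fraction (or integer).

E[payout] = (4/44)·9 + (10/44)·3 + (4/44)·1 + (12/44)·8 + (2/44)·5 + (12/44)·143 = 43
Expected profit = 43 − 2 = 41

$41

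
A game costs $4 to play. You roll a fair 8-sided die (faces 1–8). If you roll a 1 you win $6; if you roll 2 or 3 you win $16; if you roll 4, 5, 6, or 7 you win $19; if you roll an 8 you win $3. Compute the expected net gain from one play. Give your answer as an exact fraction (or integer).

85/8 dollars

E[payout] = (1/8)·3 + (1/8)·6 + (1/4)·16 + (1/2)·19 = 117/8
Expected profit = 117/8 − 4 = 85/8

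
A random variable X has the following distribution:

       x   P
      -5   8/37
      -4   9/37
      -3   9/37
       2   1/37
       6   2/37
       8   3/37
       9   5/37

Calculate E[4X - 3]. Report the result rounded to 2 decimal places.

E[4x-3] = (8/37)·(-23) + (9/37)·(-19) + (9/37)·(-15) + (1/37)·5 + (2/37)·21 + (3/37)·29 + (5/37)·33
     = -191/37 ≈ -5.16

-5.16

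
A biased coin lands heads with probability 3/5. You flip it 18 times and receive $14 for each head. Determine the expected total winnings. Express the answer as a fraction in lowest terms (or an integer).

756/5 dollars

E[#heads] = 18·3/5 = 54/5 (linearity over flips).
E[winnings] = 14·54/5 = 756/5.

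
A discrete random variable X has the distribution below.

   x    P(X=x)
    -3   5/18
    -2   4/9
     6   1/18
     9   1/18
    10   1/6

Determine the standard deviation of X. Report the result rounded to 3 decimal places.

E[X] = 7/9, E[X²] = 247/9
Var(X) = E[X²] − (E[X])² = 247/9 − 49/81 = 2174/81
SD(X) = √(2174/81) ≈ 5.181

5.181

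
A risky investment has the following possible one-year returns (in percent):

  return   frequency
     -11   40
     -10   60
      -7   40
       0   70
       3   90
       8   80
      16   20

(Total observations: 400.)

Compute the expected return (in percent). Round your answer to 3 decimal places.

-0.225

Total = 400, so P(return=-11) = 40/400, etc.
E[X] = (1/10)·(-11) + (3/20)·(-10) + (1/10)·(-7) + (7/40)·0 + (9/40)·3 + (1/5)·8 + (1/20)·16
     = -9/40 ≈ -0.225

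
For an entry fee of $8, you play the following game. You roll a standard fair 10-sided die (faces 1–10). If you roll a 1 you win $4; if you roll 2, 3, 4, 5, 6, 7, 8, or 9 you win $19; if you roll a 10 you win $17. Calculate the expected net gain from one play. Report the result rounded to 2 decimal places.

$9.30

E[payout] = (1/10)·4 + (1/10)·17 + (4/5)·19 = 173/10
Expected profit = 173/10 − 8 = 93/10 ≈ $9.30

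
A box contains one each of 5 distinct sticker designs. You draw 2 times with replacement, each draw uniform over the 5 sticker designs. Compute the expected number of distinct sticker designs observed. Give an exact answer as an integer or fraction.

Let Xⱼ=1 if type j appears at least once. P(Xⱼ=1) = 1 − ((5−1)/5)^2 = 9/25.
E[#distinct] = 5·9/25 = 9/5.

9/5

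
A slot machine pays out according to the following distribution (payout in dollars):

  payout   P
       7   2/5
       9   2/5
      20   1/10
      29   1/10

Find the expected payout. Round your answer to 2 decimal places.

E[X] = (2/5)·7 + (2/5)·9 + (1/10)·20 + (1/10)·29
     = 113/10 ≈ 11.30

$11.30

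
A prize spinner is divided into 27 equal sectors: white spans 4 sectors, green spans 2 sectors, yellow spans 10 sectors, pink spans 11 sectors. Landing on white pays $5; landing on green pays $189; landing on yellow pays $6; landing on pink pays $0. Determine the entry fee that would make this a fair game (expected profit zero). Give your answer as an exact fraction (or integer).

E[payout] = (4/27)·5 + (2/27)·189 + (10/27)·6 + (11/27)·0 = 458/27
Fair fee = E[payout] = 458/27

458/27 dollars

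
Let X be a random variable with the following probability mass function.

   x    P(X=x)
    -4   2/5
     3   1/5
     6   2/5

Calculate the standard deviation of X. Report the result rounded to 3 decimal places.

4.543

E[X] = 7/5, E[X²] = 113/5
Var(X) = E[X²] − (E[X])² = 113/5 − 49/25 = 516/25
SD(X) = √(516/25) ≈ 4.543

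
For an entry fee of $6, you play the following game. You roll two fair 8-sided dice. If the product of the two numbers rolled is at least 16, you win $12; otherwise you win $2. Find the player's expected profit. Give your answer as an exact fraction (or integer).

37/32 dollars

E[payout] = (31/64)·2 + (33/64)·12 = 229/32
Expected profit = 229/32 − 6 = 37/32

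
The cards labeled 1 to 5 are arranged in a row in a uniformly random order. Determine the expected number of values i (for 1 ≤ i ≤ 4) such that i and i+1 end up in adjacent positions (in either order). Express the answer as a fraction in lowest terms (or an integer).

8/5

For each i ∈ {1,…,4}, let Xᵢ = 1 if i and i+1 are adjacent. P(Xᵢ=1) = 2·(5−1)!/5! = 2/5.
By linearity, E[ΣXᵢ] = (4)·(2/5) = 8/5.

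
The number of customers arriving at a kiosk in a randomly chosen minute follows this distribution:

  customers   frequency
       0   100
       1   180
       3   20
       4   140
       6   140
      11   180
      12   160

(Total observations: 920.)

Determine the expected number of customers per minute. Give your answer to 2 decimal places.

Total = 920, so P(customers=0) = 100/920, etc.
E[X] = (5/46)·0 + (9/46)·1 + (1/46)·3 + (7/46)·4 + (7/46)·6 + (9/46)·11 + (4/23)·12
     = 277/46 ≈ 6.02

6.02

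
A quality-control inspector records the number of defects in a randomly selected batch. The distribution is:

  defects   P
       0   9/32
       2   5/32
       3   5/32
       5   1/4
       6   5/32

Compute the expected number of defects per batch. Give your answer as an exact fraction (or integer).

95/32

E[X] = (9/32)·0 + (5/32)·2 + (5/32)·3 + (1/4)·5 + (5/32)·6
     = 95/32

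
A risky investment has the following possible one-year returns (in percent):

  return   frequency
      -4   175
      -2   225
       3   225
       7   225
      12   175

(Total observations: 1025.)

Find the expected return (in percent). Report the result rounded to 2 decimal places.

Total = 1025, so P(return=-4) = 175/1025, etc.
E[X] = (7/41)·(-4) + (9/41)·(-2) + (9/41)·3 + (9/41)·7 + (7/41)·12
     = 128/41 ≈ 3.12

3.12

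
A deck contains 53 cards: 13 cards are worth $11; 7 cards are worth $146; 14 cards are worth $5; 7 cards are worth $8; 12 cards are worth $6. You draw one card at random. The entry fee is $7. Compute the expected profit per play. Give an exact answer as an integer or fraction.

E[payout] = (13/53)·11 + (7/53)·146 + (14/53)·5 + (7/53)·8 + (12/53)·6 = 1363/53
Expected profit = 1363/53 − 7 = 992/53

992/53 dollars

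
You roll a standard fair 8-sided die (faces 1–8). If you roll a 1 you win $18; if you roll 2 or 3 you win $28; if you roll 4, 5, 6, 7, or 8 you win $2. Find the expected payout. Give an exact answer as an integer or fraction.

21/2 dollars

E[payout] = (5/8)·2 + (1/8)·18 + (1/4)·28 = 21/2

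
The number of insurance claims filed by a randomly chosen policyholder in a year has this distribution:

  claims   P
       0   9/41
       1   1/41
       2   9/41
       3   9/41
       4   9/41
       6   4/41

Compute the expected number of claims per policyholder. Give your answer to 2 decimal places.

E[X] = (9/41)·0 + (1/41)·1 + (9/41)·2 + (9/41)·3 + (9/41)·4 + (4/41)·6
     = 106/41 ≈ 2.59

2.59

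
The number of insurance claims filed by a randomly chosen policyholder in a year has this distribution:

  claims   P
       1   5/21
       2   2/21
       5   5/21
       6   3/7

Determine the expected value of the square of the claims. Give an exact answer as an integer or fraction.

22

E[X²] = (5/21)·1 + (2/21)·4 + (5/21)·25 + (3/7)·36
     = 22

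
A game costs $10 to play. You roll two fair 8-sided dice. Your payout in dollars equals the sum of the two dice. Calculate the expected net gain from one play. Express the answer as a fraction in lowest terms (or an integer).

-$1

Distribution of the sum of the two dice: 2 w.p. 1/64, 3 w.p. 1/32, 4 w.p. 3/64, 5 w.p. 1/16, 6 w.p. 5/64, 7 w.p. 3/32, …
E[payout] = (1/64)·2 + (1/32)·3 + (3/64)·4 + (1/16)·5 + (5/64)·6 + (3/32)·7 + (7/64)·8 + (1/8)·9 + (7/64)·10 + (3/32)·11 + (5/64)·12 + (1/16)·13 + (3/64)·14 + (1/32)·15 + (1/64)·16 = 9
Expected profit = 9 − 10 = -1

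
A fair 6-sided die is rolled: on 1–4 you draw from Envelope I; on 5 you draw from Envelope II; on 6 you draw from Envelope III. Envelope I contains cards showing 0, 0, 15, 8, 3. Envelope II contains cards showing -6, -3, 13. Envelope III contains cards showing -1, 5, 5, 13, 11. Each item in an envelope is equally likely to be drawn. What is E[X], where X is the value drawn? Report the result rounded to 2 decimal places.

4.79

E[X | Envelope I] = (0 + 0 + 15 + 8 + 3)/5 = 26/5
E[X | Envelope II] = (-6 − 3 + 13)/3 = 4/3
E[X | Envelope III] = (-1 + 5 + 5 + 13 + 11)/5 = 33/5
E[X] = (2/3)·26/5 + (1/6)·4/3 + (1/6)·33/5 = 431/90 ≈ 4.79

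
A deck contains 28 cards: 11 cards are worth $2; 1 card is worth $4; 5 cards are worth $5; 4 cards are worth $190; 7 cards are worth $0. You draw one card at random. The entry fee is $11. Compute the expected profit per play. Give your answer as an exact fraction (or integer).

503/28 dollars

E[payout] = (11/28)·2 + (1/28)·4 + (5/28)·5 + (4/28)·190 + (7/28)·0 = 811/28
Expected profit = 811/28 − 11 = 503/28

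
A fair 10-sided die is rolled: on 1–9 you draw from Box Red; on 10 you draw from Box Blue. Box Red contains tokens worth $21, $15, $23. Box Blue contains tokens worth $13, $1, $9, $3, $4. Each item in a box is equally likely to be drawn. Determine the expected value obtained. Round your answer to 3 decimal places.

$18.300

E[X | Box Red] = (21 + 15 + 23)/3 = 59/3
E[X | Box Blue] = (13 + 1 + 9 + 3 + 4)/5 = 6
E[X] = (9/10)·59/3 + (1/10)·6 = 183/10 ≈ 18.300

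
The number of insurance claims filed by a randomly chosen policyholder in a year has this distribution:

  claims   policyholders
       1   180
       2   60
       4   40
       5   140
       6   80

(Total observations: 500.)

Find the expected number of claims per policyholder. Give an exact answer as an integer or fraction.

82/25

Total = 500, so P(claims=1) = 180/500, etc.
E[X] = (9/25)·1 + (3/25)·2 + (2/25)·4 + (7/25)·5 + (4/25)·6
     = 82/25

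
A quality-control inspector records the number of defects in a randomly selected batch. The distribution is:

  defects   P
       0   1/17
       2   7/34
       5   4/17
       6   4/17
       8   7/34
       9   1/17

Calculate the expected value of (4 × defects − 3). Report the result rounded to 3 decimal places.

E[4x-3] = (1/17)·(-3) + (7/34)·5 + (4/17)·17 + (4/17)·21 + (7/34)·29 + (1/17)·33
     = 301/17 ≈ 17.706

17.706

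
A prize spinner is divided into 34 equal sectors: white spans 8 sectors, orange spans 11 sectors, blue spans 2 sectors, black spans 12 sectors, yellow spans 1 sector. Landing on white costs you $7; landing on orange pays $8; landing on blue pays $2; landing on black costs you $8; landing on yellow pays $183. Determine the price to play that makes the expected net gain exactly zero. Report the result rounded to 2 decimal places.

$3.62

E[payout] = (8/34)·(-7) + (11/34)·8 + (2/34)·2 + (12/34)·(-8) + (1/34)·183 = 123/34
Fair fee = E[payout] = 123/34 ≈ $3.62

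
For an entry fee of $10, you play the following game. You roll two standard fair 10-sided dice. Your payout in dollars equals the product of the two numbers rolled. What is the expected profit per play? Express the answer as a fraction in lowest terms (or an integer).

81/4 dollars

Distribution of the product of the two numbers rolled: 1 w.p. 1/100, 2 w.p. 1/50, 3 w.p. 1/50, 4 w.p. 3/100, 5 w.p. 1/50, 6 w.p. 1/25, …
E[payout] = (1/100)·1 + (1/50)·2 + (1/50)·3 + (3/100)·4 + (1/50)·5 + (1/25)·6 + (1/50)·7 + (1/25)·8 + (3/100)·9 + (1/25)·10 + (1/25)·12 + (1/50)·14 + (1/50)·15 + (3/100)·16 + (1/25)·18 + (1/25)·20 + (1/50)·21 + (1/25)·24 + (1/100)·25 + (1/50)·27 + (1/50)·28 + (1/25)·30 + (1/50)·32 + (1/50)·35 + (3/100)·36 + (1/25)·40 + (1/50)·42 + (1/50)·45 + (1/50)·48 + (1/100)·49 + (1/50)·50 + (1/50)·54 + (1/50)·56 + (1/50)·60 + (1/50)·63 + (1/100)·64 + (1/50)·70 + (1/50)·72 + (1/50)·80 + (1/100)·81 + (1/50)·90 + (1/100)·100 = 121/4
Expected profit = 121/4 − 10 = 81/4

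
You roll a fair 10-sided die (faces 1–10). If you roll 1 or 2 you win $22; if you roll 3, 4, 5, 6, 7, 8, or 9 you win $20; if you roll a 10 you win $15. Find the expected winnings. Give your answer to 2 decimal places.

$19.90

E[payout] = (1/10)·15 + (7/10)·20 + (1/5)·22 = 199/10
≈ $19.90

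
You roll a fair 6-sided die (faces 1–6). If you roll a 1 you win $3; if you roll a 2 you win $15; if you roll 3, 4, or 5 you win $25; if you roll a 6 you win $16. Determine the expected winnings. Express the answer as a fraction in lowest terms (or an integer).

E[payout] = (1/6)·3 + (1/6)·15 + (1/6)·16 + (1/2)·25 = 109/6

109/6 dollars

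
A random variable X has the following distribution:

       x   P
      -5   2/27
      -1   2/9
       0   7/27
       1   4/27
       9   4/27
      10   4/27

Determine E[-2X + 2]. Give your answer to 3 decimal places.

E[-2x+2] = (2/27)·12 + (2/9)·4 + (7/27)·2 + (4/27)·0 + (4/27)·(-16) + (4/27)·(-18)
     = -74/27 ≈ -2.741

-2.741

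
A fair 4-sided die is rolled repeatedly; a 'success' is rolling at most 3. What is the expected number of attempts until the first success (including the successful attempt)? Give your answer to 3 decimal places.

For a geometric distribution, E[trials] = 1/p = 1/(3/4) = 4/3.
≈ 1.333

1.333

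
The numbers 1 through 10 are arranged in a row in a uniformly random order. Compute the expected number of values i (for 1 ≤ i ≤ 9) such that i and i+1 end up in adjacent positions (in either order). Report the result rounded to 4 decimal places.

1.8000

For each i ∈ {1,…,9}, let Xᵢ = 1 if i and i+1 are adjacent. P(Xᵢ=1) = 2·(10−1)!/10! = 2/10.
By linearity, E[ΣXᵢ] = (9)·(2/10) = 9/5.
≈ 1.8000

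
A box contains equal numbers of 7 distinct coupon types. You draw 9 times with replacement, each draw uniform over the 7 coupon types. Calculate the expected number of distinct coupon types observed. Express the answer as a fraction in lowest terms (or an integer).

30275911/5764801

Let Xⱼ=1 if type j appears at least once. P(Xⱼ=1) = 1 − ((7−1)/7)^9 = 30275911/40353607.
E[#distinct] = 7·30275911/40353607 = 30275911/5764801.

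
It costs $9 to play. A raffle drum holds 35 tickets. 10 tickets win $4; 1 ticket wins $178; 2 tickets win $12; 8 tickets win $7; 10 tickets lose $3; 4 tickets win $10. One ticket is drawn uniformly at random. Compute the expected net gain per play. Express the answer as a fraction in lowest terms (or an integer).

-1/5 dollars

E[payout] = (10/35)·4 + (1/35)·178 + (2/35)·12 + (8/35)·7 + (10/35)·(-3) + (4/35)·10 = 44/5
Expected profit = 44/5 − 9 = -1/5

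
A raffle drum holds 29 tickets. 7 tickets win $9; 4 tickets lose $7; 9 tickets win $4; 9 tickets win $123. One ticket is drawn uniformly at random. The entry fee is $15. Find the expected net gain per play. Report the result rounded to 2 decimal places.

E[payout] = (7/29)·9 + (4/29)·(-7) + (9/29)·4 + (9/29)·123 = 1178/29
Expected profit = 1178/29 − 15 = 743/29 ≈ $25.62

$25.62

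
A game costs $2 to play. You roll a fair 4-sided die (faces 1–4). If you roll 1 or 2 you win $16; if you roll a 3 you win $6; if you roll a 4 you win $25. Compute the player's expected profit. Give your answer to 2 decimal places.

E[payout] = (1/4)·6 + (1/2)·16 + (1/4)·25 = 63/4
Expected profit = 63/4 − 2 = 55/4 ≈ $13.75

$13.75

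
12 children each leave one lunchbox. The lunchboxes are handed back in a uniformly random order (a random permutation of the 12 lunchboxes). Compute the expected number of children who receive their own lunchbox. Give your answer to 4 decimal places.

Let Xᵢ = 1 if person i gets their own lunchbox. For each i, P(Xᵢ=1) = 1/12.
By linearity of expectation, E[X₁+…+X_12] = 12·(1/12) = 1.
≈ 1.0000

1.0000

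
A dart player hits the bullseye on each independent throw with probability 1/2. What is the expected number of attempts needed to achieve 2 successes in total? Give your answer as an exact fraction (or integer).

By linearity (sum of 2 independent geometric waits), E[trials] = 2/p = 2/(1/2) = 4.

4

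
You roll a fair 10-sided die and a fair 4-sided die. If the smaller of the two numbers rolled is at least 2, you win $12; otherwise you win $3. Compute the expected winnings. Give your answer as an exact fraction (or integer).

E[payout] = (13/40)·3 + (27/40)·12 = 363/40

363/40 dollars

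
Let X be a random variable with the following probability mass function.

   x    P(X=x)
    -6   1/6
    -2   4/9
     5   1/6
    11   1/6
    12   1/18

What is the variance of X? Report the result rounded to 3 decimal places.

E[X] = (1/6)·(-6) + (4/9)·(-2) + (1/6)·5 + (1/6)·11 + (1/18)·12 = 13/9
E[X²] = (1/6)·36 + (4/9)·4 + (1/6)·25 + (1/6)·121 + (1/18)·144 = 361/9
Var(X) = 361/9 − (13/9)² = 3080/81 ≈ 38.025

38.025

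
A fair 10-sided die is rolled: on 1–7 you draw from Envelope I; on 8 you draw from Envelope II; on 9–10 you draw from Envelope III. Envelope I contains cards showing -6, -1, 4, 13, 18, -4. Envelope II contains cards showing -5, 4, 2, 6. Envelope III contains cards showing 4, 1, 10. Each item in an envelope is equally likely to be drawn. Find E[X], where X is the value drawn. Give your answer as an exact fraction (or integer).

E[X | Envelope I] = (-6 − 1 + 4 + 13 + 18 − 4)/6 = 4
E[X | Envelope II] = (-5 + 4 + 2 + 6)/4 = 7/4
E[X | Envelope III] = (4 + 1 + 10)/3 = 5
E[X] = (7/10)·4 + (1/10)·7/4 + (1/5)·5 = 159/40

159/40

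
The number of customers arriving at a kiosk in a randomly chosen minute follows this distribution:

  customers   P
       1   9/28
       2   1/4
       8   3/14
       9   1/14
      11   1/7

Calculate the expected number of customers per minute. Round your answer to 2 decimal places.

4.75

E[X] = (9/28)·1 + (1/4)·2 + (3/14)·8 + (1/14)·9 + (1/7)·11
     = 19/4 ≈ 4.75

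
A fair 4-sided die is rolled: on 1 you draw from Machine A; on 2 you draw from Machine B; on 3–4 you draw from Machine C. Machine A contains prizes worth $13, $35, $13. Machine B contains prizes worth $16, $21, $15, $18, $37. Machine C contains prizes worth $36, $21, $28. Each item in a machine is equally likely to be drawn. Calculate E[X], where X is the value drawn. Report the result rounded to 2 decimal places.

E[X | Machine A] = (13 + 35 + 13)/3 = 61/3
E[X | Machine B] = (16 + 21 + 15 + 18 + 37)/5 = 107/5
E[X | Machine C] = (36 + 21 + 28)/3 = 85/3
E[X] = (1/4)·61/3 + (1/4)·107/5 + (1/2)·85/3 = 123/5 ≈ 24.60

$24.60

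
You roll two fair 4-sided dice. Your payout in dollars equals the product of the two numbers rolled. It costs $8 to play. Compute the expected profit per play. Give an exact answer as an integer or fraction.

-7/4 dollars

Distribution of the product of the two numbers rolled: 1 w.p. 1/16, 2 w.p. 1/8, 3 w.p. 1/8, 4 w.p. 3/16, 6 w.p. 1/8, 8 w.p. 1/8, …
E[payout] = (1/16)·1 + (1/8)·2 + (1/8)·3 + (3/16)·4 + (1/8)·6 + (1/8)·8 + (1/16)·9 + (1/8)·12 + (1/16)·16 = 25/4
Expected profit = 25/4 − 8 = -7/4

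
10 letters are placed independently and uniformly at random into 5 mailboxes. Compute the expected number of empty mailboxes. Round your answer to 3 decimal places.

Let Xⱼ=1 if mailbox j is empty. P(Xⱼ=1) = ((5-1)/5)^10 = 1048576/9765625.
By linearity, E[#empty] = 5·1048576/9765625 = 1048576/1953125.
≈ 0.537

0.537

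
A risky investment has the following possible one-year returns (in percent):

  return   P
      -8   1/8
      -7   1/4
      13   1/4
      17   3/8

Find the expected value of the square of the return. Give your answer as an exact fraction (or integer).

E[X²] = (1/8)·64 + (1/4)·49 + (1/4)·169 + (3/8)·289
     = 1367/8

1367/8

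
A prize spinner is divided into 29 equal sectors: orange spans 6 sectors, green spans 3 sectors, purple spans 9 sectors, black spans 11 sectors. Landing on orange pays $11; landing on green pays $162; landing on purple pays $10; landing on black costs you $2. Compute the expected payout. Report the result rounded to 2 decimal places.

$21.38

E[payout] = (6/29)·11 + (3/29)·162 + (9/29)·10 + (11/29)·(-2) = 620/29
≈ $21.38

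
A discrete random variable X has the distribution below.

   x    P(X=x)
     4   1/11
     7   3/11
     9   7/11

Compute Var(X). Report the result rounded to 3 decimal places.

2.364

E[X] = (1/11)·4 + (3/11)·7 + (7/11)·9 = 8
E[X²] = (1/11)·16 + (3/11)·49 + (7/11)·81 = 730/11
Var(X) = 730/11 − (8)² = 26/11 ≈ 2.364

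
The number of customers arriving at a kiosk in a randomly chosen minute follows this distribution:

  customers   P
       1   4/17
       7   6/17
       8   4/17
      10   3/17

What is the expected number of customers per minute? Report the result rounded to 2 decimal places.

6.35

E[X] = (4/17)·1 + (6/17)·7 + (4/17)·8 + (3/17)·10
     = 108/17 ≈ 6.35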